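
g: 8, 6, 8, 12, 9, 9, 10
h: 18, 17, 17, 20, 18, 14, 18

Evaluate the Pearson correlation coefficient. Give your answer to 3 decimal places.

0.465

n = 7, Σg = 62, Σh = 122, Σg² = 570, Σh² = 2146, Σgh = 1090
nΣgh − ΣgΣh = 7630 − 7564 = 66
nΣg² − (Σg)² = 3990 − 3844 = 146; nΣh² − (Σh)² = 15022 − 14884 = 138
r = 66 / √(146 × 138) = 66 / 141.9437 ≈ 0.465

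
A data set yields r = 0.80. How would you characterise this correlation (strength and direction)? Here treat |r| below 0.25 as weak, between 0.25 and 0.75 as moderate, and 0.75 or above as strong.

r = 0.80 > 0 so the relationship is positive.
|r| = 0.80, which falls in the strong range.

strong positive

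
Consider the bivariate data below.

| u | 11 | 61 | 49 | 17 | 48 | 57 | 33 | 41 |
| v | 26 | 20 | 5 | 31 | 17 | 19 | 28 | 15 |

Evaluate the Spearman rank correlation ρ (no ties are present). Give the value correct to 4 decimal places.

-0.5238

Rank u: 1, 8, 6, 2, 5, 7, 3, 4
Rank v: 6, 5, 1, 8, 3, 4, 7, 2
d = rank(u) − rank(v): -5, 3, 5, -6, 2, 3, -4, 2; Σd² = 128
ρ = 1 − 6Σd² / [n(n²−1)] = 1 − 6×128 / (8×63) = 1 − 768/504 ≈ -0.5238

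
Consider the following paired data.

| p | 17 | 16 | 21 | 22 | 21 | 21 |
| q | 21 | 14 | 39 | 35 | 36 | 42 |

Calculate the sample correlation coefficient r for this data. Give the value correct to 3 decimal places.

n = 6, Σp = 118, Σq = 187, Σp² = 2352, Σq² = 6443, Σpq = 3808
nΣpq − ΣpΣq = 22848 − 22066 = 782
nΣp² − (Σp)² = 14112 − 13924 = 188; nΣq² − (Σq)² = 38658 − 34969 = 3689
r = 782 / √(188 × 3689) = 782 / 832.7857 ≈ 0.939

0.939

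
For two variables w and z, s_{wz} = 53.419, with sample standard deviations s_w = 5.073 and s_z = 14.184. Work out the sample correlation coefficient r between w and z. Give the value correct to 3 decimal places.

r = Cov(w,z) / (s_w · s_z) = 53.419 / (5.073 × 14.184)
  = 53.419 / 71.9554 ≈ 0.742

0.742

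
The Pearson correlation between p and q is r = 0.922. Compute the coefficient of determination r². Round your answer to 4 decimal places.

0.8501

r² = (0.922)² = 0.8501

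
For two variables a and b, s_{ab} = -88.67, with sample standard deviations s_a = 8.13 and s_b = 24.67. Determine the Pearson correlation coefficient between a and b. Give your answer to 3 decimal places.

r = Cov(a,b) / (s_a · s_b) = -88.67 / (8.13 × 24.67)
  = -88.67 / 200.5671 ≈ -0.442

-0.442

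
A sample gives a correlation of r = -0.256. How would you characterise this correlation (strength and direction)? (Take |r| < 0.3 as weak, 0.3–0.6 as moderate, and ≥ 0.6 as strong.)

r = -0.256 < 0 so the relationship is negative.
|r| = 0.256, which falls in the weak range.

weak negative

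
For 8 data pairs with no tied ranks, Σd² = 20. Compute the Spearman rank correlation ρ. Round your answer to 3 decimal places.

ρ = 1 − 6Σd² / [n(n²−1)] = 1 − 6×20 / (8×63)
  = 1 − 120/504 = 1 − 0.2381 ≈ 0.762

0.762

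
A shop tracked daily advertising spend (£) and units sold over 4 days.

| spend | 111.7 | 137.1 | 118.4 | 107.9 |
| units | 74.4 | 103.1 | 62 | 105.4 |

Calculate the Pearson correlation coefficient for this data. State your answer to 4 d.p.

0.2320

n = 4, Σx = 475.1, Σy = 344.9, Σx² = 56934.27, Σy² = 31118.13, Σxy = 41158.95
nΣxy − ΣxΣy = 164635.8 − 163861.99 = 773.81
nΣx² − (Σx)² = 227737.08 − 225720.01 = 2017.07; nΣy² − (Σy)² = 124472.52 − 118956.01 = 5516.51
r = 773.81 / √(2017.07 × 5516.51) = 773.81 / 3335.7438 ≈ 0.2320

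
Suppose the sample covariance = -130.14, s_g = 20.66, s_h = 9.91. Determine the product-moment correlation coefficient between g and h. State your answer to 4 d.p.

r = Cov(g,h) / (s_g · s_h) = -130.14 / (20.66 × 9.91)
  = -130.14 / 204.7406 ≈ -0.6356

-0.6356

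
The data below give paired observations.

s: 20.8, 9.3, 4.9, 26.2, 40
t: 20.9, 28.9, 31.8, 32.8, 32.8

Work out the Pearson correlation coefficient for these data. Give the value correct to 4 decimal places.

n = 5, Σs = 101.2, Σt = 147.2, Σs² = 2829.58, Σt² = 4434.94, Σst = 3030.67
nΣst − ΣsΣt = 15153.35 − 14896.64 = 256.71
nΣs² − (Σs)² = 14147.9 − 10241.44 = 3906.46; nΣt² − (Σt)² = 22174.7 − 21667.84 = 506.86
r = 256.71 / √(3906.46 × 506.86) = 256.71 / 1407.1348 ≈ 0.1824

0.1824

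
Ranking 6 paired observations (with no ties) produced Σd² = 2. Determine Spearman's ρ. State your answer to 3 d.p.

ρ = 1 − 6Σd² / [n(n²−1)] = 1 − 6×2 / (6×35)
  = 1 − 12/210 = 1 − 0.0571 ≈ 0.943

0.943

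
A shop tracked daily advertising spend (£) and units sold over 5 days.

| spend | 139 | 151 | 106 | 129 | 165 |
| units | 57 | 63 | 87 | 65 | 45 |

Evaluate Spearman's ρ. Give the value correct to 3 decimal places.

-0.900

Rank spend: 3, 4, 1, 2, 5
Rank units: 2, 3, 5, 4, 1
d = rank(spend) − rank(units): 1, 1, -4, -2, 4; Σd² = 38
ρ = 1 − 6Σd² / [n(n²−1)] = 1 − 6×38 / (5×24) = 1 − 228/120 ≈ -0.900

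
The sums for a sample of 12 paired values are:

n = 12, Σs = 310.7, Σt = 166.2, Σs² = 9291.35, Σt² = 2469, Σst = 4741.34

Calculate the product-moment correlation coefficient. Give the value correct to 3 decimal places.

r = (nΣst − ΣsΣt) / √[(nΣs² − (Σs)²)(nΣt² − (Σt)²)]
Numerator: 12×4741.34 − 310.7×166.2 = 5257.74
Denominator: √[(111496.2 − 96534.49)(29628 − 27622.44)] = √[14961.71 × 2005.56] = 5477.8287
r = 5257.74 / 5477.8287 ≈ 0.960

0.960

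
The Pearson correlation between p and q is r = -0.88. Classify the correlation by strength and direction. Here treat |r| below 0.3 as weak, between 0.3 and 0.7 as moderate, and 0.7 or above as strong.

strong negative

r = -0.88 < 0 so the relationship is negative.
|r| = 0.88, which falls in the strong range.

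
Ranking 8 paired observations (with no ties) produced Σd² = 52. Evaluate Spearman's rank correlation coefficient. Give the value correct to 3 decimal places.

0.381

ρ = 1 − 6Σd² / [n(n²−1)] = 1 − 6×52 / (8×63)
  = 1 − 312/504 = 1 − 0.6190 ≈ 0.381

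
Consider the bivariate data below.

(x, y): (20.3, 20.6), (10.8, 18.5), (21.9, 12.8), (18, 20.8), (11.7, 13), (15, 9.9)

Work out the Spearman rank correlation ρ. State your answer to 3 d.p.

0.029

Rank x: 5, 1, 6, 4, 2, 3
Rank y: 5, 4, 2, 6, 3, 1
d = rank(x) − rank(y): 0, -3, 4, -2, -1, 2; Σd² = 34
ρ = 1 − 6Σd² / [n(n²−1)] = 1 − 6×34 / (6×35) = 1 − 204/210 ≈ 0.029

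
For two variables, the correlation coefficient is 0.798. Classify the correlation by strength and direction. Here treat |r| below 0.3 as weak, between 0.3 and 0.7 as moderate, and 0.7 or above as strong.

r = 0.798 > 0 so the relationship is positive.
|r| = 0.798, which falls in the strong range.

strong positive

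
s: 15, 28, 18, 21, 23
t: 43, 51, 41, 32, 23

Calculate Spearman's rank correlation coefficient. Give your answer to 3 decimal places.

0.000

Rank s: 1, 5, 2, 3, 4
Rank t: 4, 5, 3, 2, 1
d = rank(s) − rank(t): -3, 0, -1, 1, 3; Σd² = 20
ρ = 1 − 6Σd² / [n(n²−1)] = 1 − 6×20 / (5×24) = 1 − 120/120 ≈ 0.000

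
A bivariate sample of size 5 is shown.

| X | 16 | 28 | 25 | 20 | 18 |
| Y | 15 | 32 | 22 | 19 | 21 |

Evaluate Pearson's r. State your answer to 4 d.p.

0.8876

n = 5, ΣX = 107, ΣY = 109, ΣX² = 2389, ΣY² = 2535, ΣXY = 2444
nΣXY − ΣXΣY = 12220 − 11663 = 557
nΣX² − (ΣX)² = 11945 − 11449 = 496; nΣY² − (ΣY)² = 12675 − 11881 = 794
r = 557 / √(496 × 794) = 557 / 627.5540 ≈ 0.8876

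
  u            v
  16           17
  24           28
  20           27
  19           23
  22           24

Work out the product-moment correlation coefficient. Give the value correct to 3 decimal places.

n = 5, Σu = 101, Σv = 119, Σu² = 2077, Σv² = 2907, Σuv = 2449
nΣuv − ΣuΣv = 12245 − 12019 = 226
nΣu² − (Σu)² = 10385 − 10201 = 184; nΣv² − (Σv)² = 14535 − 14161 = 374
r = 226 / √(184 × 374) = 226 / 262.3280 ≈ 0.862

0.862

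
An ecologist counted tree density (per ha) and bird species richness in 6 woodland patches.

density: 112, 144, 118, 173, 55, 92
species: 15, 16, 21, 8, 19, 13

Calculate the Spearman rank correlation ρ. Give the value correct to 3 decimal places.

-0.314

Rank density: 3, 5, 4, 6, 1, 2
Rank species: 3, 4, 6, 1, 5, 2
d = rank(density) − rank(species): 0, 1, -2, 5, -4, 0; Σd² = 46
ρ = 1 − 6Σd² / [n(n²−1)] = 1 − 6×46 / (6×35) = 1 − 276/210 ≈ -0.314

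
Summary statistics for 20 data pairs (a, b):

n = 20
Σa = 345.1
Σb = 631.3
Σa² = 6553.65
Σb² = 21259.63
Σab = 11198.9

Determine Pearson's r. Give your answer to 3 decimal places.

0.342

r = (nΣab − ΣaΣb) / √[(nΣa² − (Σa)²)(nΣb² − (Σb)²)]
Numerator: 20×11198.9 − 345.1×631.3 = 6116.37
Denominator: √[(131073 − 119094.01)(425192.6 − 398539.69)] = √[11978.99 × 26652.91] = 17868.2664
r = 6116.37 / 17868.2664 ≈ 0.342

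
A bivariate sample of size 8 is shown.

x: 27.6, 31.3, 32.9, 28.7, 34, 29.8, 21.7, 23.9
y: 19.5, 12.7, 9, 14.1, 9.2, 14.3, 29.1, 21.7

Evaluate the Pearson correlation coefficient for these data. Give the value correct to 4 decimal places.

-0.9736

n = 8, Σx = 229.9, Σy = 129.6, Σx² = 6733.69, Σy² = 2428.18, Σxy = 3525.52
nΣxy − ΣxΣy = 28204.16 − 29795.04 = -1590.88
nΣx² − (Σx)² = 53869.52 − 52854.01 = 1015.51; nΣy² − (Σy)² = 19425.44 − 16796.16 = 2629.28
r = -1590.88 / √(1015.51 × 2629.28) = -1590.88 / 1634.0319 ≈ -0.9736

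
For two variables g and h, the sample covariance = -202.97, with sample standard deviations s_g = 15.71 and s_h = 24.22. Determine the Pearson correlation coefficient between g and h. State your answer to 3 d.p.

r = Cov(g,h) / (s_g · s_h) = -202.97 / (15.71 × 24.22)
  = -202.97 / 380.4962 ≈ -0.533

-0.533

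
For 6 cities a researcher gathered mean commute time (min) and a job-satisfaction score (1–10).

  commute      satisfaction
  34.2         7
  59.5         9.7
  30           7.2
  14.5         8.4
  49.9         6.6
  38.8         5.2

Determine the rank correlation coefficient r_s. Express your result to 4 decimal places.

-0.0857

Rank commute: 3, 6, 2, 1, 5, 4
Rank satisfaction: 3, 6, 4, 5, 2, 1
d = rank(commute) − rank(satisfaction): 0, 0, -2, -4, 3, 3; Σd² = 38
ρ = 1 − 6Σd² / [n(n²−1)] = 1 − 6×38 / (6×35) = 1 − 228/210 ≈ -0.0857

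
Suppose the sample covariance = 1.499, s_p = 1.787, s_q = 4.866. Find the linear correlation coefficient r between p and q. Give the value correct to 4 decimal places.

r = Cov(p,q) / (s_p · s_q) = 1.499 / (1.787 × 4.866)
  = 1.499 / 8.6955 ≈ 0.1724

0.1724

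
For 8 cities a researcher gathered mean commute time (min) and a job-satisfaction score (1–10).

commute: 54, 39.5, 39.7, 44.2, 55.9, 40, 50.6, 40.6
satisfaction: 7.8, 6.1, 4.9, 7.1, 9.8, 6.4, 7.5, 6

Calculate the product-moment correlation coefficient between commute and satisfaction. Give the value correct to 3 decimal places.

0.900

n = 8, Σx = 364.5, Σy = 55.6, Σx² = 16939.51, Σy² = 401.72, Σxy = 2597.42
nΣxy − ΣxΣy = 20779.36 − 20266.2 = 513.16
nΣx² − (Σx)² = 135516.08 − 132860.25 = 2655.83; nΣy² − (Σy)² = 3213.76 − 3091.36 = 122.4
r = 513.16 / √(2655.83 × 122.4) = 513.16 / 570.1523 ≈ 0.900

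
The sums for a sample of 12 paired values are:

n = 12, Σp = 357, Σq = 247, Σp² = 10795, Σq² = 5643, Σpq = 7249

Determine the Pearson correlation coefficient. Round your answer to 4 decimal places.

r = (nΣpq − ΣpΣq) / √[(nΣp² − (Σp)²)(nΣq² − (Σq)²)]
Numerator: 12×7249 − 357×247 = -1191
Denominator: √[(129540 − 127449)(67716 − 61009)] = √[2091 × 6707] = 3744.9081
r = -1191 / 3744.9081 ≈ -0.3180

-0.3180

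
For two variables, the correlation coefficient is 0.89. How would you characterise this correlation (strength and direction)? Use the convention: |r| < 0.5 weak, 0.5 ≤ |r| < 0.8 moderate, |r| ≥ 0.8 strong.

r = 0.89 > 0 so the relationship is positive.
|r| = 0.89, which falls in the strong range.

strong positive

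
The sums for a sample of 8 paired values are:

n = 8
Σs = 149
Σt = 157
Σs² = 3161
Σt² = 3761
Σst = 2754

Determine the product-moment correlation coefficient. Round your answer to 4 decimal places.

-0.3321

r = (nΣst − ΣsΣt) / √[(nΣs² − (Σs)²)(nΣt² − (Σt)²)]
Numerator: 8×2754 − 149×157 = -1361
Denominator: √[(25288 − 22201)(30088 − 24649)] = √[3087 × 5439] = 4097.5838
r = -1361 / 4097.5838 ≈ -0.3321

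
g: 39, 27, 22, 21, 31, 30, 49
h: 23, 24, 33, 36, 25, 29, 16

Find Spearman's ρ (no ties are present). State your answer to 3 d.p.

Rank g: 6, 3, 2, 1, 5, 4, 7
Rank h: 2, 3, 6, 7, 4, 5, 1
d = rank(g) − rank(h): 4, 0, -4, -6, 1, -1, 6; Σd² = 106
ρ = 1 − 6Σd² / [n(n²−1)] = 1 − 6×106 / (7×48) = 1 − 636/336 ≈ -0.893

-0.893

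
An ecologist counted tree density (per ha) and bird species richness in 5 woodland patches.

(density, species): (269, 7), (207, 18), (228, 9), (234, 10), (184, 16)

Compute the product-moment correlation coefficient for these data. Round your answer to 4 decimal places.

n = 5, Σx = 1122, Σy = 60, Σx² = 255806, Σy² = 810, Σxy = 12945
nΣxy − ΣxΣy = 64725 − 67320 = -2595
nΣx² − (Σx)² = 1279030 − 1258884 = 20146; nΣy² − (Σy)² = 4050 − 3600 = 450
r = -2595 / √(20146 × 450) = -2595 / 3010.9301 ≈ -0.8619

-0.8619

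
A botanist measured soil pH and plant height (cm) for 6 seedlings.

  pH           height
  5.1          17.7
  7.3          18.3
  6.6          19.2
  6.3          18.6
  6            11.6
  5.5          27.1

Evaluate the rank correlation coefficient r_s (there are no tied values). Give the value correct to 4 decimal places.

0.1429

Rank pH: 1, 6, 5, 4, 3, 2
Rank height: 2, 3, 5, 4, 1, 6
d = rank(pH) − rank(height): -1, 3, 0, 0, 2, -4; Σd² = 30
ρ = 1 − 6Σd² / [n(n²−1)] = 1 − 6×30 / (6×35) = 1 − 180/210 ≈ 0.1429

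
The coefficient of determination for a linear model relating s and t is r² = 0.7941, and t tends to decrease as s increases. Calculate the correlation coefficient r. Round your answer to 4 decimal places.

|r| = √0.7941 = 0.8911
The association is negative, so r = −0.8911.

-0.8911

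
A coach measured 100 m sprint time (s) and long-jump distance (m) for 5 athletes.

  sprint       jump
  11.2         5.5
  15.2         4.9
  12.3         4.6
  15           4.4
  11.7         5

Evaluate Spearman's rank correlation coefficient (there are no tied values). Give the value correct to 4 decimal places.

Rank sprint: 1, 5, 3, 4, 2
Rank jump: 5, 3, 2, 1, 4
d = rank(sprint) − rank(jump): -4, 2, 1, 3, -2; Σd² = 34
ρ = 1 − 6Σd² / [n(n²−1)] = 1 − 6×34 / (5×24) = 1 − 204/120 ≈ -0.7000

-0.7000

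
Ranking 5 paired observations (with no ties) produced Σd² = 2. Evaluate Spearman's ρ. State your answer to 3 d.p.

0.900

ρ = 1 − 6Σd² / [n(n²−1)] = 1 − 6×2 / (5×24)
  = 1 − 12/120 = 1 − 0.1000 ≈ 0.900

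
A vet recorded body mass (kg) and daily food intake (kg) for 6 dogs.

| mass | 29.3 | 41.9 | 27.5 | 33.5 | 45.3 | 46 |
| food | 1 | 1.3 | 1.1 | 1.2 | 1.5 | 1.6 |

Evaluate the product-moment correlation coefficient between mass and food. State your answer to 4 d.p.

n = 6, Σx = 223.5, Σy = 7.7, Σx² = 8660.69, Σy² = 10.15, Σxy = 295.77
nΣxy − ΣxΣy = 1774.62 − 1720.95 = 53.67
nΣx² − (Σx)² = 51964.14 − 49952.25 = 2011.89; nΣy² − (Σy)² = 60.9 − 59.29 = 1.61
r = 53.67 / √(2011.89 × 1.61) = 53.67 / 56.9135 ≈ 0.9430

0.9430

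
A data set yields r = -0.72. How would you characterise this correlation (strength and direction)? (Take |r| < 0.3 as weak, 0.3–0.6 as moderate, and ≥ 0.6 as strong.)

strong negative

r = -0.72 < 0 so the relationship is negative.
|r| = 0.72, which falls in the strong range.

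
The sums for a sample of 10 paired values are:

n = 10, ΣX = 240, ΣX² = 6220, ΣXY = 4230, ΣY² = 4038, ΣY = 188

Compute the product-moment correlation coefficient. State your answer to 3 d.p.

-0.586

r = (nΣXY − ΣXΣY) / √[(nΣX² − (ΣX)²)(nΣY² − (ΣY)²)]
Numerator: 10×4230 − 240×188 = -2820
Denominator: √[(62200 − 57600)(40380 − 35344)] = √[4600 × 5036] = 4813.0656
r = -2820 / 4813.0656 ≈ -0.586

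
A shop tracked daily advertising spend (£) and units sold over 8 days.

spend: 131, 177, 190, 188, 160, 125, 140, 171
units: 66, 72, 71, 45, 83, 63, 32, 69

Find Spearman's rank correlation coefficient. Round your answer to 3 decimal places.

0.310

Rank spend: 2, 6, 8, 7, 4, 1, 3, 5
Rank units: 4, 7, 6, 2, 8, 3, 1, 5
d = rank(spend) − rank(units): -2, -1, 2, 5, -4, -2, 2, 0; Σd² = 58
ρ = 1 − 6Σd² / [n(n²−1)] = 1 − 6×58 / (8×63) = 1 − 348/504 ≈ 0.310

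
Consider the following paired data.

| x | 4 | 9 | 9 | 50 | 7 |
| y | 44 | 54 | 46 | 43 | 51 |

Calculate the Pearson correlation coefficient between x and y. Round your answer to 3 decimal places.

n = 5, Σx = 79, Σy = 238, Σx² = 2727, Σy² = 11418, Σxy = 3583
nΣxy − ΣxΣy = 17915 − 18802 = -887
nΣx² − (Σx)² = 13635 − 6241 = 7394; nΣy² − (Σy)² = 57090 − 56644 = 446
r = -887 / √(7394 × 446) = -887 / 1815.9637 ≈ -0.488

-0.488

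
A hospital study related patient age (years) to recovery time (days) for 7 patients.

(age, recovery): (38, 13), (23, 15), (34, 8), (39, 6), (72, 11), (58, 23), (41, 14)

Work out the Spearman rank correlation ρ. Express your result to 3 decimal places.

Rank age: 3, 1, 2, 4, 7, 6, 5
Rank recovery: 4, 6, 2, 1, 3, 7, 5
d = rank(age) − rank(recovery): -1, -5, 0, 3, 4, -1, 0; Σd² = 52
ρ = 1 − 6Σd² / [n(n²−1)] = 1 − 6×52 / (7×48) = 1 − 312/336 ≈ 0.071

0.071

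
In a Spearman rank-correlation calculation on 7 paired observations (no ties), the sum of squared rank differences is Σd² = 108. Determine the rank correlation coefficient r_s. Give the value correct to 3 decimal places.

-0.929

ρ = 1 − 6Σd² / [n(n²−1)] = 1 − 6×108 / (7×48)
  = 1 − 648/336 = 1 − 1.9286 ≈ -0.929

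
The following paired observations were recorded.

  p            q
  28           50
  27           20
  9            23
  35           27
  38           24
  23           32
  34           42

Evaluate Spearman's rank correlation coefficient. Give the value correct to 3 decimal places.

Rank p: 4, 3, 1, 6, 7, 2, 5
Rank q: 7, 1, 2, 4, 3, 5, 6
d = rank(p) − rank(q): -3, 2, -1, 2, 4, -3, -1; Σd² = 44
ρ = 1 − 6Σd² / [n(n²−1)] = 1 − 6×44 / (7×48) = 1 − 264/336 ≈ 0.214

0.214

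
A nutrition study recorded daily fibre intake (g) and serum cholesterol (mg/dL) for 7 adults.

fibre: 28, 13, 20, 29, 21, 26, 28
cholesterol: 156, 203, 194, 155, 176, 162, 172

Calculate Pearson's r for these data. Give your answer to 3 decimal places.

n = 7, Σx = 165, Σy = 1218, Σx² = 4095, Σy² = 214010, Σxy = 28106
nΣxy − ΣxΣy = 196742 − 200970 = -4228
nΣx² − (Σx)² = 28665 − 27225 = 1440; nΣy² − (Σy)² = 1498070 − 1483524 = 14546
r = -4228 / √(1440 × 14546) = -4228 / 4576.7062 ≈ -0.924

-0.924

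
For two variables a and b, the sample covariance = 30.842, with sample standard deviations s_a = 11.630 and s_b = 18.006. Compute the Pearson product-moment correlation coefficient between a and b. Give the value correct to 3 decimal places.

r = Cov(a,b) / (s_a · s_b) = 30.842 / (11.630 × 18.006)
  = 30.842 / 209.4098 ≈ 0.147

0.147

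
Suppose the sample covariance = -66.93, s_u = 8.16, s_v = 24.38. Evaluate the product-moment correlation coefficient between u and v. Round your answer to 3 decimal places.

r = Cov(u,v) / (s_u · s_v) = -66.93 / (8.16 × 24.38)
  = -66.93 / 198.9408 ≈ -0.336

-0.336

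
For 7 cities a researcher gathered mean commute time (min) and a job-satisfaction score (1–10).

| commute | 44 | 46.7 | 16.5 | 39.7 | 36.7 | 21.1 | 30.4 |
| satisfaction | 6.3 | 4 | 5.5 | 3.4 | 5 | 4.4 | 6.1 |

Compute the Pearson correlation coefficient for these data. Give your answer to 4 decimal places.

n = 7, Σx = 235.1, Σy = 34.7, Σx² = 8681.49, Σy² = 179.07, Σxy = 1151.51
nΣxy − ΣxΣy = 8060.57 − 8157.97 = -97.4
nΣx² − (Σx)² = 60770.43 − 55272.01 = 5498.42; nΣy² − (Σy)² = 1253.49 − 1204.09 = 49.4
r = -97.4 / √(5498.42 × 49.4) = -97.4 / 521.1736 ≈ -0.1869

-0.1869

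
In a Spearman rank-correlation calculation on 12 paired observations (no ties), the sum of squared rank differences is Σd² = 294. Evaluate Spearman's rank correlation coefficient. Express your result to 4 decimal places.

ρ = 1 − 6Σd² / [n(n²−1)] = 1 − 6×294 / (12×143)
  = 1 − 1764/1716 = 1 − 1.02797 ≈ -0.0280

-0.0280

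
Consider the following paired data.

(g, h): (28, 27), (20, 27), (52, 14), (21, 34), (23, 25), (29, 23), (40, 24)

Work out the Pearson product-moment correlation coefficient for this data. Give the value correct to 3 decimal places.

n = 7, Σg = 213, Σh = 174, Σg² = 7299, Σh² = 4540, Σgh = 4940
nΣgh − ΣgΣh = 34580 − 37062 = -2482
nΣg² − (Σg)² = 51093 − 45369 = 5724; nΣh² − (Σh)² = 31780 − 30276 = 1504
r = -2482 / √(5724 × 1504) = -2482 / 2934.0920 ≈ -0.846

-0.846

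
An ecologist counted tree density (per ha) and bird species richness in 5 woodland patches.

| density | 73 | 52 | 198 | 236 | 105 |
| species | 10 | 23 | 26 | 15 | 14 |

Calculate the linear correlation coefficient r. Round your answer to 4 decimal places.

0.1860

n = 5, Σx = 664, Σy = 88, Σx² = 113958, Σy² = 1726, Σxy = 12084
nΣxy − ΣxΣy = 60420 − 58432 = 1988
nΣx² − (Σx)² = 569790 − 440896 = 128894; nΣy² − (Σy)² = 8630 − 7744 = 886
r = 1988 / √(128894 × 886) = 1988 / 10686.4439 ≈ 0.1860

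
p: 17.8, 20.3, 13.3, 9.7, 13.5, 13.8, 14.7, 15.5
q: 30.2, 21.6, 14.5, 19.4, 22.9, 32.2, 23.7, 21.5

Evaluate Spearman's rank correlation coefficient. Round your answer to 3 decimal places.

Rank p: 7, 8, 2, 1, 3, 4, 5, 6
Rank q: 7, 4, 1, 2, 5, 8, 6, 3
d = rank(p) − rank(q): 0, 4, 1, -1, -2, -4, -1, 3; Σd² = 48
ρ = 1 − 6Σd² / [n(n²−1)] = 1 − 6×48 / (8×63) = 1 − 288/504 ≈ 0.429

0.429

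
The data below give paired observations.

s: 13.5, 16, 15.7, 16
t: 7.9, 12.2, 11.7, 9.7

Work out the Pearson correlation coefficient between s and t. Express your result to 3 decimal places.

0.810

n = 4, Σs = 61.2, Σt = 41.5, Σs² = 940.74, Σt² = 442.23, Σst = 640.74
nΣst − ΣsΣt = 2562.96 − 2539.8 = 23.16
nΣs² − (Σs)² = 3762.96 − 3745.44 = 17.52; nΣt² − (Σt)² = 1768.92 − 1722.25 = 46.67
r = 23.16 / √(17.52 × 46.67) = 23.16 / 28.5947 ≈ 0.810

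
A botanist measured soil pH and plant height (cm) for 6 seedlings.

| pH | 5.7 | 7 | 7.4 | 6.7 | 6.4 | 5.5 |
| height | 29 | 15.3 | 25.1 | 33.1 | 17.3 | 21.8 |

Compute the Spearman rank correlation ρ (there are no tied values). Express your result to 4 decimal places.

-0.0857

Rank pH: 2, 5, 6, 4, 3, 1
Rank height: 5, 1, 4, 6, 2, 3
d = rank(pH) − rank(height): -3, 4, 2, -2, 1, -2; Σd² = 38
ρ = 1 − 6Σd² / [n(n²−1)] = 1 − 6×38 / (6×35) = 1 − 228/210 ≈ -0.0857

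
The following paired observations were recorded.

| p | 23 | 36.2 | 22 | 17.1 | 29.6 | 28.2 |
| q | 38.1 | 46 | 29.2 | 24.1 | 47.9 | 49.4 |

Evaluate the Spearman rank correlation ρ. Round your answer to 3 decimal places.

Rank p: 3, 6, 2, 1, 5, 4
Rank q: 3, 4, 2, 1, 5, 6
d = rank(p) − rank(q): 0, 2, 0, 0, 0, -2; Σd² = 8
ρ = 1 − 6Σd² / [n(n²−1)] = 1 − 6×8 / (6×35) = 1 − 48/210 ≈ 0.771

0.771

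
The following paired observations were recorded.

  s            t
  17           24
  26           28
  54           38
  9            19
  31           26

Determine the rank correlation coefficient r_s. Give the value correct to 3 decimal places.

0.900

Rank s: 2, 3, 5, 1, 4
Rank t: 2, 4, 5, 1, 3
d = rank(s) − rank(t): 0, -1, 0, 0, 1; Σd² = 2
ρ = 1 − 6Σd² / [n(n²−1)] = 1 − 6×2 / (5×24) = 1 − 12/120 ≈ 0.900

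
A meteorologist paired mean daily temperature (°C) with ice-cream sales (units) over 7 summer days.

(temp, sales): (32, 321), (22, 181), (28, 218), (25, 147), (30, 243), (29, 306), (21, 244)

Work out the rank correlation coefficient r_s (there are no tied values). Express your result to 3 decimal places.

0.536

Rank temp: 7, 2, 4, 3, 6, 5, 1
Rank sales: 7, 2, 3, 1, 4, 6, 5
d = rank(temp) − rank(sales): 0, 0, 1, 2, 2, -1, -4; Σd² = 26
ρ = 1 − 6Σd² / [n(n²−1)] = 1 − 6×26 / (7×48) = 1 − 156/336 ≈ 0.536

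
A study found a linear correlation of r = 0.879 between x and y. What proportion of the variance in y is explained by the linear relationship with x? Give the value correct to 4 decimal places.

r² = (0.879)² = 0.7726

0.7726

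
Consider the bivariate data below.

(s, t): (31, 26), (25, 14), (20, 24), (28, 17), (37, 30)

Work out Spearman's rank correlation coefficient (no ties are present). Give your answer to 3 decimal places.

0.700

Rank s: 4, 2, 1, 3, 5
Rank t: 4, 1, 3, 2, 5
d = rank(s) − rank(t): 0, 1, -2, 1, 0; Σd² = 6
ρ = 1 − 6Σd² / [n(n²−1)] = 1 − 6×6 / (5×24) = 1 − 36/120 ≈ 0.700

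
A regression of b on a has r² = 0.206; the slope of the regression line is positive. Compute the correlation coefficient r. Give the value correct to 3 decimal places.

0.454

|r| = √0.206 = 0.454
The association is positive, so r = 0.454.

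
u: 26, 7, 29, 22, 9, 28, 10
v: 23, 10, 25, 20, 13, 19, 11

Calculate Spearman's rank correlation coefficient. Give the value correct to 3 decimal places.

0.857

Rank u: 5, 1, 7, 4, 2, 6, 3
Rank v: 6, 1, 7, 5, 3, 4, 2
d = rank(u) − rank(v): -1, 0, 0, -1, -1, 2, 1; Σd² = 8
ρ = 1 − 6Σd² / [n(n²−1)] = 1 − 6×8 / (7×48) = 1 − 48/336 ≈ 0.857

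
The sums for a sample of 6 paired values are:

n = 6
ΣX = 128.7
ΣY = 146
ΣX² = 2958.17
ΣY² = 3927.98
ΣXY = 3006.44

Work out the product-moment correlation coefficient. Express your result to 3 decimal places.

r = (nΣXY − ΣXΣY) / √[(nΣX² − (ΣX)²)(nΣY² − (ΣY)²)]
Numerator: 6×3006.44 − 128.7×146 = -751.56
Denominator: √[(17749.02 − 16563.69)(23567.88 − 21316)] = √[1185.33 × 2251.88] = 1633.7751
r = -751.56 / 1633.7751 ≈ -0.460

-0.460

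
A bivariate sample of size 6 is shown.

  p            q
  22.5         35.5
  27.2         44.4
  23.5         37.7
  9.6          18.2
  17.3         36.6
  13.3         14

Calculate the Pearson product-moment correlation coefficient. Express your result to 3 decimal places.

n = 6, Σp = 113.4, Σq = 186.4, Σp² = 2366.68, Σq² = 6519.7, Σpq = 3886.48
nΣpq − ΣpΣq = 23318.88 − 21137.76 = 2181.12
nΣp² − (Σp)² = 14200.08 − 12859.56 = 1340.52; nΣq² − (Σq)² = 39118.2 − 34744.96 = 4373.24
r = 2181.12 / √(1340.52 × 4373.24) = 2181.12 / 2421.2426 ≈ 0.901

0.901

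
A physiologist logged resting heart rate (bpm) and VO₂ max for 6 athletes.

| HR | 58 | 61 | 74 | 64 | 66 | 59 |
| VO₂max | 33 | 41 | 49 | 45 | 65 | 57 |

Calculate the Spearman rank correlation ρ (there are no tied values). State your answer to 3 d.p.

Rank HR: 1, 3, 6, 4, 5, 2
Rank VO₂max: 1, 2, 4, 3, 6, 5
d = rank(HR) − rank(VO₂max): 0, 1, 2, 1, -1, -3; Σd² = 16
ρ = 1 − 6Σd² / [n(n²−1)] = 1 − 6×16 / (6×35) = 1 − 96/210 ≈ 0.543

0.543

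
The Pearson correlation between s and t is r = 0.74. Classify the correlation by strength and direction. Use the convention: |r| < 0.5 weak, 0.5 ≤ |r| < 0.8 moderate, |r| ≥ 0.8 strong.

r = 0.74 > 0 so the relationship is positive.
|r| = 0.74, which falls in the moderate range.

moderate positive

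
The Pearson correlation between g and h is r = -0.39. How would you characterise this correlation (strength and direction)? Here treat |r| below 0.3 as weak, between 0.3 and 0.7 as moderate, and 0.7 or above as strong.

moderate negative

r = -0.39 < 0 so the relationship is negative.
|r| = 0.39, which falls in the moderate range.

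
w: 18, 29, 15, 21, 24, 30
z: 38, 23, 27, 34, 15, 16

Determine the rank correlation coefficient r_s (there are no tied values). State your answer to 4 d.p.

-0.6571

Rank w: 2, 5, 1, 3, 4, 6
Rank z: 6, 3, 4, 5, 1, 2
d = rank(w) − rank(z): -4, 2, -3, -2, 3, 4; Σd² = 58
ρ = 1 − 6Σd² / [n(n²−1)] = 1 − 6×58 / (6×35) = 1 − 348/210 ≈ -0.6571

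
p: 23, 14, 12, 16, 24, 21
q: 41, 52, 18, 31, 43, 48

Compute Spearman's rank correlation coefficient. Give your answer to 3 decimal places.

Rank p: 5, 2, 1, 3, 6, 4
Rank q: 3, 6, 1, 2, 4, 5
d = rank(p) − rank(q): 2, -4, 0, 1, 2, -1; Σd² = 26
ρ = 1 − 6Σd² / [n(n²−1)] = 1 − 6×26 / (6×35) = 1 − 156/210 ≈ 0.257

0.257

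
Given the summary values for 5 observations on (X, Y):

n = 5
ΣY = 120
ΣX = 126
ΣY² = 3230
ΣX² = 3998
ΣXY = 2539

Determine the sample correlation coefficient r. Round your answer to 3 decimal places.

r = (nΣXY − ΣXΣY) / √[(nΣX² − (ΣX)²)(nΣY² − (ΣY)²)]
Numerator: 5×2539 − 126×120 = -2425
Denominator: √[(19990 − 15876)(16150 − 14400)] = √[4114 × 1750] = 2683.1884
r = -2425 / 2683.1884 ≈ -0.904

-0.904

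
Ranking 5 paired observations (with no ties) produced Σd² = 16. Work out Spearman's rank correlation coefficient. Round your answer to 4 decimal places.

ρ = 1 − 6Σd² / [n(n²−1)] = 1 − 6×16 / (5×24)
  = 1 − 96/120 = 1 − 0.80000 ≈ 0.2000

0.2000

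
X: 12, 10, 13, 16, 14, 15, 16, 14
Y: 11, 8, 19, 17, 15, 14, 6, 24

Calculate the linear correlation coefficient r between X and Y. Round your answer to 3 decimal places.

n = 8, ΣX = 110, ΣY = 114, ΣX² = 1542, ΣY² = 1868, ΣXY = 1583
nΣXY − ΣXΣY = 12664 − 12540 = 124
nΣX² − (ΣX)² = 12336 − 12100 = 236; nΣY² − (ΣY)² = 14944 − 12996 = 1948
r = 124 / √(236 × 1948) = 124 / 678.0324 ≈ 0.183

0.183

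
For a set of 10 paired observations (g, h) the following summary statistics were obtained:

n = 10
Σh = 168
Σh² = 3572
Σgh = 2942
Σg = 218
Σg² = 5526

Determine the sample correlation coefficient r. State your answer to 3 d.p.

-0.946

r = (nΣgh − ΣgΣh) / √[(nΣg² − (Σg)²)(nΣh² − (Σh)²)]
Numerator: 10×2942 − 218×168 = -7204
Denominator: √[(55260 − 47524)(35720 − 28224)] = √[7736 × 7496] = 7615.0546
r = -7204 / 7615.0546 ≈ -0.946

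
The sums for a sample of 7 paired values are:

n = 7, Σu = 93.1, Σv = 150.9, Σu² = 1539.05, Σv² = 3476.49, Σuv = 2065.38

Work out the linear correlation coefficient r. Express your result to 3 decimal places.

0.225

r = (nΣuv − ΣuΣv) / √[(nΣu² − (Σu)²)(nΣv² − (Σv)²)]
Numerator: 7×2065.38 − 93.1×150.9 = 408.87
Denominator: √[(10773.35 − 8667.61)(24335.43 − 22770.81)] = √[2105.74 × 1564.62] = 1815.1261
r = 408.87 / 1815.1261 ≈ 0.225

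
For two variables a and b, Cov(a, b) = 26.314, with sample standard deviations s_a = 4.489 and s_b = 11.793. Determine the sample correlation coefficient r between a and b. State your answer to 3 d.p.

r = Cov(a,b) / (s_a · s_b) = 26.314 / (4.489 × 11.793)
  = 26.314 / 52.9388 ≈ 0.497

0.497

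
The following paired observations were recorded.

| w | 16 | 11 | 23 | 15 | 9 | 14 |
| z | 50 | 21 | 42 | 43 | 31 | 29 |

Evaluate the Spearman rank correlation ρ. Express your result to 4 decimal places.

0.6571

Rank w: 5, 2, 6, 4, 1, 3
Rank z: 6, 1, 4, 5, 3, 2
d = rank(w) − rank(z): -1, 1, 2, -1, -2, 1; Σd² = 12
ρ = 1 − 6Σd² / [n(n²−1)] = 1 − 6×12 / (6×35) = 1 − 72/210 ≈ 0.6571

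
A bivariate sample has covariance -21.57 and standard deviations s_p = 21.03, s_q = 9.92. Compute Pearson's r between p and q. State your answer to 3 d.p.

-0.103

r = Cov(p,q) / (s_p · s_q) = -21.57 / (21.03 × 9.92)
  = -21.57 / 208.6176 ≈ -0.103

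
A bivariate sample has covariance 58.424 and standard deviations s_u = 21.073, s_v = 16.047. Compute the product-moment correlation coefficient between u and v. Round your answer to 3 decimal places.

0.173

r = Cov(u,v) / (s_u · s_v) = 58.424 / (21.073 × 16.047)
  = 58.424 / 338.1584 ≈ 0.173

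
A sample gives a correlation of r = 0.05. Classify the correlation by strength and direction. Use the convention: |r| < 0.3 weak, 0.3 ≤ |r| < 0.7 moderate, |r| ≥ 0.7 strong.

r = 0.05 > 0 so the relationship is positive.
|r| = 0.05, which falls in the weak range.

weak positive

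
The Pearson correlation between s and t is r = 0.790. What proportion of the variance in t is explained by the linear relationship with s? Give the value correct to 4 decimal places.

0.6241

r² = (0.790)² = 0.6241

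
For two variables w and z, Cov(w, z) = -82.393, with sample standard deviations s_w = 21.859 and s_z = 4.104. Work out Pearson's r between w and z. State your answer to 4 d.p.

-0.9184

r = Cov(w,z) / (s_w · s_z) = -82.393 / (21.859 × 4.104)
  = -82.393 / 89.7093 ≈ -0.9184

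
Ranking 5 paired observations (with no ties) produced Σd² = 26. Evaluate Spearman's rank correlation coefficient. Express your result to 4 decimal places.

ρ = 1 − 6Σd² / [n(n²−1)] = 1 − 6×26 / (5×24)
  = 1 − 156/120 = 1 − 1.30000 ≈ -0.3000

-0.3000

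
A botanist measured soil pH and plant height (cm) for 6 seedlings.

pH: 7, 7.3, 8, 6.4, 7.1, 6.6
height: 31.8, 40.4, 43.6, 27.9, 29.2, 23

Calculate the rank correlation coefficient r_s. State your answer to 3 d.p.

Rank pH: 3, 5, 6, 1, 4, 2
Rank height: 4, 5, 6, 2, 3, 1
d = rank(pH) − rank(height): -1, 0, 0, -1, 1, 1; Σd² = 4
ρ = 1 − 6Σd² / [n(n²−1)] = 1 − 6×4 / (6×35) = 1 − 24/210 ≈ 0.886

0.886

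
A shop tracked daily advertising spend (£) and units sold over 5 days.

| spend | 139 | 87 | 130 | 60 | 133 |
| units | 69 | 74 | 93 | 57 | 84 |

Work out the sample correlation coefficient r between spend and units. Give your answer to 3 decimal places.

0.687

n = 5, Σx = 549, Σy = 377, Σx² = 65079, Σy² = 29191, Σxy = 42711
nΣxy − ΣxΣy = 213555 − 206973 = 6582
nΣx² − (Σx)² = 325395 − 301401 = 23994; nΣy² − (Σy)² = 145955 − 142129 = 3826
r = 6582 / √(23994 × 3826) = 6582 / 9581.2861 ≈ 0.687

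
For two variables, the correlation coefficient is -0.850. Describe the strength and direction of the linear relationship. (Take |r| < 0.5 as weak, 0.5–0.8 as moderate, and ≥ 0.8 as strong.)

r = -0.850 < 0 so the relationship is negative.
|r| = 0.850, which falls in the strong range.

strong negative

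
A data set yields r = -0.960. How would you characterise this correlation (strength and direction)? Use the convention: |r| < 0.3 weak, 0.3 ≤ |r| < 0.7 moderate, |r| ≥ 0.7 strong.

strong negative

r = -0.960 < 0 so the relationship is negative.
|r| = 0.960, which falls in the strong range.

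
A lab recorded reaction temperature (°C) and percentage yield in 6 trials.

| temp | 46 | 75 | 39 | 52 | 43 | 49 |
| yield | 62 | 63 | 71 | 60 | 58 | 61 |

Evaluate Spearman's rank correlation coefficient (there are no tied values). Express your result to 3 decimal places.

-0.086

Rank temp: 3, 6, 1, 5, 2, 4
Rank yield: 4, 5, 6, 2, 1, 3
d = rank(temp) − rank(yield): -1, 1, -5, 3, 1, 1; Σd² = 38
ρ = 1 − 6Σd² / [n(n²−1)] = 1 − 6×38 / (6×35) = 1 − 228/210 ≈ -0.086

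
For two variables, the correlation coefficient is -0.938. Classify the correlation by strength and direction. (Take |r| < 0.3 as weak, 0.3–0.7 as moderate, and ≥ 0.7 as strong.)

r = -0.938 < 0 so the relationship is negative.
|r| = 0.938, which falls in the strong range.

strong negative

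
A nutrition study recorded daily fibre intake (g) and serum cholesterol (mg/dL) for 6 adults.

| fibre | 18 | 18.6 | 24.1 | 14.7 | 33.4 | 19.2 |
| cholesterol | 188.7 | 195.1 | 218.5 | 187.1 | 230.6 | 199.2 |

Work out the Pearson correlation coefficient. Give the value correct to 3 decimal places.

n = 6, Σx = 128, Σy = 1219.2, Σx² = 2951.06, Σy² = 249277.36, Σxy = 26568.36
nΣxy − ΣxΣy = 159410.16 − 156057.6 = 3352.56
nΣx² − (Σx)² = 17706.36 − 16384 = 1322.36; nΣy² − (Σy)² = 1495664.16 − 1486448.64 = 9215.52
r = 3352.56 / √(1322.36 × 9215.52) = 3352.56 / 3490.8788 ≈ 0.960

0.960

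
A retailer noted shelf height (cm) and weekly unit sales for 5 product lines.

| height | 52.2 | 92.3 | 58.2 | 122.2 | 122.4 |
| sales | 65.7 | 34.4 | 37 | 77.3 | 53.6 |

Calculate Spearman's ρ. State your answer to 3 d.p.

0.100

Rank height: 1, 3, 2, 4, 5
Rank sales: 4, 1, 2, 5, 3
d = rank(height) − rank(sales): -3, 2, 0, -1, 2; Σd² = 18
ρ = 1 − 6Σd² / [n(n²−1)] = 1 − 6×18 / (5×24) = 1 − 108/120 ≈ 0.100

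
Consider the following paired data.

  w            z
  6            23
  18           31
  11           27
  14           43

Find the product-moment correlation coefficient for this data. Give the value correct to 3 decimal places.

n = 4, Σw = 49, Σz = 124, Σw² = 677, Σz² = 4068, Σwz = 1595
nΣwz − ΣwΣz = 6380 − 6076 = 304
nΣw² − (Σw)² = 2708 − 2401 = 307; nΣz² − (Σz)² = 16272 − 15376 = 896
r = 304 / √(307 × 896) = 304 / 524.4731 ≈ 0.580

0.580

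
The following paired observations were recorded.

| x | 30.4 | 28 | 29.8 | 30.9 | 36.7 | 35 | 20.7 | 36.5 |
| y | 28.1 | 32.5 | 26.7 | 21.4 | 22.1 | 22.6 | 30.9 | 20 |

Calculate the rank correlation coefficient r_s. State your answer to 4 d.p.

Rank x: 4, 2, 3, 5, 8, 6, 1, 7
Rank y: 6, 8, 5, 2, 3, 4, 7, 1
d = rank(x) − rank(y): -2, -6, -2, 3, 5, 2, -6, 6; Σd² = 154
ρ = 1 − 6Σd² / [n(n²−1)] = 1 − 6×154 / (8×63) = 1 − 924/504 ≈ -0.8333

-0.8333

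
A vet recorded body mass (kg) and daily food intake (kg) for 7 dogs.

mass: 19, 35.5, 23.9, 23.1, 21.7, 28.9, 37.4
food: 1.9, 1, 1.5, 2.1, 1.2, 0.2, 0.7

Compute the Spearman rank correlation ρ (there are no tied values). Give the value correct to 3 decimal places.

-0.714

Rank mass: 1, 6, 4, 3, 2, 5, 7
Rank food: 6, 3, 5, 7, 4, 1, 2
d = rank(mass) − rank(food): -5, 3, -1, -4, -2, 4, 5; Σd² = 96
ρ = 1 − 6Σd² / [n(n²−1)] = 1 − 6×96 / (7×48) = 1 − 576/336 ≈ -0.714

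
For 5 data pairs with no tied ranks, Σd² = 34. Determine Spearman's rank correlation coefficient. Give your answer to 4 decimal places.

ρ = 1 − 6Σd² / [n(n²−1)] = 1 − 6×34 / (5×24)
  = 1 − 204/120 = 1 − 1.70000 ≈ -0.7000

-0.7000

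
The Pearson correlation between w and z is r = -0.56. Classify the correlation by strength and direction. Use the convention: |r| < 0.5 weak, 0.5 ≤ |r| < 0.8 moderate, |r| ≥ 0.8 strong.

moderate negative

r = -0.56 < 0 so the relationship is negative.
|r| = 0.56, which falls in the moderate range.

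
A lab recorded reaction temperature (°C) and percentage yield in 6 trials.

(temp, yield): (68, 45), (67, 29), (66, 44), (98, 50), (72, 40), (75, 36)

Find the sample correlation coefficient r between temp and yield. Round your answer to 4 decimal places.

0.5571

n = 6, Σx = 446, Σy = 244, Σx² = 33882, Σy² = 10198, Σxy = 18387
nΣxy − ΣxΣy = 110322 − 108824 = 1498
nΣx² − (Σx)² = 203292 − 198916 = 4376; nΣy² − (Σy)² = 61188 − 59536 = 1652
r = 1498 / √(4376 × 1652) = 1498 / 2688.7082 ≈ 0.5571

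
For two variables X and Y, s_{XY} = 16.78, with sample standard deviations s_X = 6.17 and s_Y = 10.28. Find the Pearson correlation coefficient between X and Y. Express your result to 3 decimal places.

0.265

r = Cov(X,Y) / (s_X · s_Y) = 16.78 / (6.17 × 10.28)
  = 16.78 / 63.4276 ≈ 0.265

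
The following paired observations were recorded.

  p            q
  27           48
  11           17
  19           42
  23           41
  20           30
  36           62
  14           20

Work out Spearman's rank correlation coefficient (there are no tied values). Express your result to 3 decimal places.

Rank p: 6, 1, 3, 5, 4, 7, 2
Rank q: 6, 1, 5, 4, 3, 7, 2
d = rank(p) − rank(q): 0, 0, -2, 1, 1, 0, 0; Σd² = 6
ρ = 1 − 6Σd² / [n(n²−1)] = 1 − 6×6 / (7×48) = 1 − 36/336 ≈ 0.893

0.893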